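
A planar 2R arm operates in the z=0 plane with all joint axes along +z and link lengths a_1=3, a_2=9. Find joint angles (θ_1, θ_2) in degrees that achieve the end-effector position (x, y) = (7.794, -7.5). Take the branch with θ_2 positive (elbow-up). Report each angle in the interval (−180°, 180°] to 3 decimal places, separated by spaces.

cos θ_2 = (116.9964−3²−9²)/(2·3·9) = 0.4999; θ_2 = 60.0044° (elbow-up)
β = atan2(-7.5000,7.7940) = -43.8987°; ψ = atan2(7.7946,7.4994) = 46.1056°
θ_1 = β − ψ = -90.0044°

-90.004 60.004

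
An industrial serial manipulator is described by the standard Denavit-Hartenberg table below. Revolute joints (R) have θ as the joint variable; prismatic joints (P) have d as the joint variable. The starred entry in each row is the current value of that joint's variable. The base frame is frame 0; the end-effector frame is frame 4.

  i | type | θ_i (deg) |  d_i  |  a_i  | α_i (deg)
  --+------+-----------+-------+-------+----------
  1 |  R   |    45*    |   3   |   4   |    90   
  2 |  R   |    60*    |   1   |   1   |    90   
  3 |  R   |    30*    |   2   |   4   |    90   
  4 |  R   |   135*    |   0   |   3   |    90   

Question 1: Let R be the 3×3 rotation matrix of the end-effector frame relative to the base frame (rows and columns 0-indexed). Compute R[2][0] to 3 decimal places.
End-effector x-axis (col 0 of R) = (-0.0335,0.4665,-0.8839)
R[2][0] = -0.8839

-0.884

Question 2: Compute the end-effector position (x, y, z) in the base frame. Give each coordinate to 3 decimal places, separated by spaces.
after link 1: o_1 = (2.8284, 2.8284, 3.0000)
after link 2: o_2 = (3.8891, 2.4749, 3.8660)
after link 3: o_3 = (7.7528, 3.5101, 5.8660)
after link 4: o_4 = (7.6523, 4.9097, 3.2144)

7.652 4.910 3.214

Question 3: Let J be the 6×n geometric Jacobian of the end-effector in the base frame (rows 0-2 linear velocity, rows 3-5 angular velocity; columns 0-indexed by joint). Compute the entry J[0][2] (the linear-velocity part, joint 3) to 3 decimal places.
axis z_2 = (0.6124,0.6124,-0.5000); lever o_n−o_2 = (3.7632,2.4348,-0.6517)
cross product → J_v[:, 2] = (0.8183,-1.4826,-0.8135)
J_ω[:, 2] = z_2
entry J[0][2] = 0.8183

0.818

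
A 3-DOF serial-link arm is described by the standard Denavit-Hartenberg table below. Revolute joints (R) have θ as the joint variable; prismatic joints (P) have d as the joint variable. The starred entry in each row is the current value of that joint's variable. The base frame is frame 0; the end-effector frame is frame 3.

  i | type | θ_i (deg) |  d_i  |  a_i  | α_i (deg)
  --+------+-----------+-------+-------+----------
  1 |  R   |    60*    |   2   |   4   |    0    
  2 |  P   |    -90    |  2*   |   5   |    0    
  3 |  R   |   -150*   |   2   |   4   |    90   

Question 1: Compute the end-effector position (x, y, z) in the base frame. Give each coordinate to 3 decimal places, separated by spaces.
after link 1: o_1 = (2.0000, 3.4641, 2.0000)
after link 2: o_2 = (6.3301, 0.9641, 4.0000)
after link 3: o_3 = (2.3301, 0.9641, 6.0000)

2.330 0.964 6.000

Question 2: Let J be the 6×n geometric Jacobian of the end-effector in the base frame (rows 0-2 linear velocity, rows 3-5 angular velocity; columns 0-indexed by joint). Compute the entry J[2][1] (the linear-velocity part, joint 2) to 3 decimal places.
1.000

prismatic axis z_1 = (0.0000,0.0000,1.0000)
J_v[:, 1] = z_1; J_ω[:, 1] = (0,0,0)
entry J[2][1] = 1.0000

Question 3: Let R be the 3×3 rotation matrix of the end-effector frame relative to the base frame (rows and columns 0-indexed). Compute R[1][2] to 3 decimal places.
End-effector z-axis (col 2 of R) = (0.0000,1.0000,0.0000)
R[1][2] = 1.0000

1.000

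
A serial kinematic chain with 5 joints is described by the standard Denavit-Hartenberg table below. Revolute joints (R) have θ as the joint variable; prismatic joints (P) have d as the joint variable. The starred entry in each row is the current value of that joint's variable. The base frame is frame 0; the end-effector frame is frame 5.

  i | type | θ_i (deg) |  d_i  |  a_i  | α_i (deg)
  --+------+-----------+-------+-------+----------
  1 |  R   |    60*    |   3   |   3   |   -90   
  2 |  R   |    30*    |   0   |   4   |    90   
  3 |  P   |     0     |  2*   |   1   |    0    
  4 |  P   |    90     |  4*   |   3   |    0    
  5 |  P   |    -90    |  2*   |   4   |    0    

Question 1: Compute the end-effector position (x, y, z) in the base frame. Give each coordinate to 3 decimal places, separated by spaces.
after link 1: o_1 = (1.5000, 2.5981, 3.0000)
after link 2: o_2 = (3.2321, 5.5981, 1.0000)
after link 3: o_3 = (4.1651, 7.2141, 2.2321)
after link 4: o_4 = (2.5670, 10.4462, 5.6962)
after link 5: o_5 = (4.7990, 14.3122, 5.4282)

4.799 14.312 5.428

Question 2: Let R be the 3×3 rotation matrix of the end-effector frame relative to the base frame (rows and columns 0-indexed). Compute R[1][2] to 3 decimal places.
0.433

End-effector z-axis (col 2 of R) = (0.2500,0.4330,0.8660)
R[1][2] = 0.4330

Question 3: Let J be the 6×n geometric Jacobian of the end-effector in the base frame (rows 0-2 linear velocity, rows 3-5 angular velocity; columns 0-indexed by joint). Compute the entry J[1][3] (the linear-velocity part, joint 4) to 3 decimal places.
prismatic axis z_3 = (0.2500,0.4330,0.8660)
J_v[:, 3] = z_3; J_ω[:, 3] = (0,0,0)
entry J[1][3] = 0.4330

0.433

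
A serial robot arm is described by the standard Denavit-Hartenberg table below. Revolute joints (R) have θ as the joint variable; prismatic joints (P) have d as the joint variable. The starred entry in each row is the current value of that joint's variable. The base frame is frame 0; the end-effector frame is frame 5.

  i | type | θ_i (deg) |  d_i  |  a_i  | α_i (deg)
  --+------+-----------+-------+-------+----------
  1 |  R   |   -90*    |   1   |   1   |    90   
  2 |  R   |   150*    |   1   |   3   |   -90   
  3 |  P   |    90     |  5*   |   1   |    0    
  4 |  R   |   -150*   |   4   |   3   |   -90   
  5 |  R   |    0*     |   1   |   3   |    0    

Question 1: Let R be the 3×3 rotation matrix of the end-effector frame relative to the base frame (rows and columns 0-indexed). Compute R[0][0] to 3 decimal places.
-0.866

End-effector x-axis (col 0 of R) = (-0.8660,0.4330,0.2500)
R[0][0] = -0.8660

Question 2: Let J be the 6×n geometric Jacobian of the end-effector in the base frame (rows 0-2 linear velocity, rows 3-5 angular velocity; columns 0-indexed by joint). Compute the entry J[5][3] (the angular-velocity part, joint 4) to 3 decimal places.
-0.866

axis z_3 = (-0.0000,0.5000,-0.8660); lever o_n−o_3 = (-4.6962,5.3481,-1.5311)
cross product → J_v[:, 3] = (3.8660,4.0670,2.3481)
J_ω[:, 3] = z_3
entry J[5][3] = -0.8660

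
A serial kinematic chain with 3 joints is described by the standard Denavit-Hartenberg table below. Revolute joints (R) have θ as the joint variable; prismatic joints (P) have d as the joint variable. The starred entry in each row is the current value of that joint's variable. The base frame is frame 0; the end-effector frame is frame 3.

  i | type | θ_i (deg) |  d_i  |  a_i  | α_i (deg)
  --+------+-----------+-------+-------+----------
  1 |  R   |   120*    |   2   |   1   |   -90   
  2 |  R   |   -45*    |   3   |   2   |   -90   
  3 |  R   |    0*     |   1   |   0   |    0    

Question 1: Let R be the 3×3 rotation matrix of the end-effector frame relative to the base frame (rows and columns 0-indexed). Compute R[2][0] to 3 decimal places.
0.707

End-effector x-axis (col 0 of R) = (-0.3536,0.6124,0.7071)
R[2][0] = 0.7071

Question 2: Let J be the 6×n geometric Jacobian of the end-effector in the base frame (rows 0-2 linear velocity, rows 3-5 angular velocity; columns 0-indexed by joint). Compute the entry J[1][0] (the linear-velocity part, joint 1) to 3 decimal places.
-4.159

axis z_0 = ẑ; lever o_n−o_0 = (-4.1587,1.2031,2.7071)
cross product → J_v[:, 0] = (-1.2031,-4.1587,0.0000)
J_ω[:, 0] = z_0
entry J[1][0] = -4.1587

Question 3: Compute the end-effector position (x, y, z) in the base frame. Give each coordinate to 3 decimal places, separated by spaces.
-4.159 1.203 2.707

after link 1: o_1 = (-0.5000, 0.8660, 2.0000)
after link 2: o_2 = (-3.8052, 0.5908, 3.4142)
after link 3: o_3 = (-4.1587, 1.2031, 2.7071)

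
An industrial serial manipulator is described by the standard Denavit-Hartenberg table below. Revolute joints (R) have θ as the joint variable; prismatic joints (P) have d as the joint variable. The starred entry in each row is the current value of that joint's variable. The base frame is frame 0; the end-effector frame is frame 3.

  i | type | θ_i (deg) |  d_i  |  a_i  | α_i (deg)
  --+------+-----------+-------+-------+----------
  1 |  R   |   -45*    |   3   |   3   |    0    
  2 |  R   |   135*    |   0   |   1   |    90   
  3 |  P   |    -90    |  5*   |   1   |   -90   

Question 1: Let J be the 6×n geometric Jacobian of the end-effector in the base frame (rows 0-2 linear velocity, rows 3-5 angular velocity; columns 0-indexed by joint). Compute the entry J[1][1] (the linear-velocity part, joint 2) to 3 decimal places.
axis z_1 = (0.0000,0.0000,1.0000); lever o_n−o_1 = (5.0000,1.0000,-1.0000)
cross product → J_v[:, 1] = (-1.0000,5.0000,0.0000)
J_ω[:, 1] = z_1
entry J[1][1] = 5.0000

5.000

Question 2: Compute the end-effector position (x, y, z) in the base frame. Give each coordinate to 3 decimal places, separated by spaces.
after link 1: o_1 = (2.1213, -2.1213, 3.0000)
after link 2: o_2 = (2.1213, -1.1213, 3.0000)
after link 3: o_3 = (7.1213, -1.1213, 2.0000)

7.121 -1.121 2.000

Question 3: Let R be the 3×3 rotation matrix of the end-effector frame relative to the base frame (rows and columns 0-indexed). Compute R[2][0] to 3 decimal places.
-1.000

End-effector x-axis (col 0 of R) = (0.0000,0.0000,-1.0000)
R[2][0] = -1.0000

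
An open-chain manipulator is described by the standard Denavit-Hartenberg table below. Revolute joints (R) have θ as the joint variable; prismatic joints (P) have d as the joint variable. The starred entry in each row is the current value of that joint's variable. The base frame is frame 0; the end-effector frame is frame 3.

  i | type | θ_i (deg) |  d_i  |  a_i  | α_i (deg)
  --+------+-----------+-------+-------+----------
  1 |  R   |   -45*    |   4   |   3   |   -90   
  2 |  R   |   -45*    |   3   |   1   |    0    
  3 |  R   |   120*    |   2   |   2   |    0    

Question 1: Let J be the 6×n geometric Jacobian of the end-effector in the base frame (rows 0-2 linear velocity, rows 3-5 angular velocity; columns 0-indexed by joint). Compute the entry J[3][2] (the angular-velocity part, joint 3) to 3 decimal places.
axis z_2 = (0.7071,0.7071,0.0000); lever o_n−o_2 = (1.7802,1.0482,-1.9319)
cross product → J_v[:, 2] = (-1.3660,1.3660,-0.5176)
J_ω[:, 2] = z_2
entry J[3][2] = 0.7071

0.707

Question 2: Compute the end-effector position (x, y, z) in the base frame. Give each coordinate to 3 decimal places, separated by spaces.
6.523 0.548 2.775

after link 1: o_1 = (2.1213, -2.1213, 4.0000)
after link 2: o_2 = (4.7426, -0.5000, 4.7071)
after link 3: o_3 = (6.5229, 0.5482, 2.7753)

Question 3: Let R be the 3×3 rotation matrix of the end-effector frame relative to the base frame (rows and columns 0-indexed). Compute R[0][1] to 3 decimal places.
-0.683

End-effector y-axis (col 1 of R) = (-0.6830,0.6830,-0.2588)
R[0][1] = -0.6830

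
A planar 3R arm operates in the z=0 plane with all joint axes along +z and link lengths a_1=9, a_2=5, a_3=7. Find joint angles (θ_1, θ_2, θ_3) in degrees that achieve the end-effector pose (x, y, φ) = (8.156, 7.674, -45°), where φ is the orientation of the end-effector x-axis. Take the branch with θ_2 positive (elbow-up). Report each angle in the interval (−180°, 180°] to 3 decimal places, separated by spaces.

wrist centre = target − a_3·(cos φ, sin φ) = (3.2063, 12.6237)
cos θ_2 = (169.6391−9²−5²)/(2·9·5) = 0.7071; θ_2 = 45.0005° (elbow-up)
β = atan2(12.6237,3.2063) = 75.7490°; ψ = atan2(3.5356,12.5355) = 15.7508°
θ_1 = β − ψ = 59.9982°
θ_3 = φ − θ_1 − θ_2 = -149.9987° (wrapped to (-180°,180°])

59.998 45.000 -149.999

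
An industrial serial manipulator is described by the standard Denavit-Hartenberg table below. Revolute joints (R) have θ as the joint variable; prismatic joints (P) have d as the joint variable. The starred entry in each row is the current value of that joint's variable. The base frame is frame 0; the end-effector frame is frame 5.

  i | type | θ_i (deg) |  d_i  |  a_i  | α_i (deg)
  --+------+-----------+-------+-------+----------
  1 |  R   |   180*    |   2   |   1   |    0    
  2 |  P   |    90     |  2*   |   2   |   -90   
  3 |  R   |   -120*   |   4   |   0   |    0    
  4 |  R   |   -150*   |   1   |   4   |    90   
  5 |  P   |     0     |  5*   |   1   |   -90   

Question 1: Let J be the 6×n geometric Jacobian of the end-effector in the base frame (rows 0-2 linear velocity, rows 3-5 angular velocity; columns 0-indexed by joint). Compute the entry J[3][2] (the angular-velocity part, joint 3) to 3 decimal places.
1.000

axis z_2 = (1.0000,-0.0000,0.0000); lever o_n−o_2 = (5.0000,-5.0000,-5.0000)
cross product → J_v[:, 2] = (0.0000,5.0000,-5.0000)
J_ω[:, 2] = z_2
entry J[3][2] = 1.0000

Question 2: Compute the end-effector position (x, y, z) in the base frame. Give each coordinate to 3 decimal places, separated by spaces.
after link 1: o_1 = (-1.0000, 0.0000, 2.0000)
after link 2: o_2 = (-1.0000, -2.0000, 4.0000)
after link 3: o_3 = (3.0000, -2.0000, 4.0000)
after link 4: o_4 = (4.0000, -2.0000, 0.0000)
after link 5: o_5 = (4.0000, -7.0000, -1.0000)

4.000 -7.000 -1.000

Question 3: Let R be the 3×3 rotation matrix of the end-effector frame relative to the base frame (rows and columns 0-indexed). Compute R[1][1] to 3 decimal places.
1.000

End-effector y-axis (col 1 of R) = (0.0000,1.0000,0.0000)
R[1][1] = 1.0000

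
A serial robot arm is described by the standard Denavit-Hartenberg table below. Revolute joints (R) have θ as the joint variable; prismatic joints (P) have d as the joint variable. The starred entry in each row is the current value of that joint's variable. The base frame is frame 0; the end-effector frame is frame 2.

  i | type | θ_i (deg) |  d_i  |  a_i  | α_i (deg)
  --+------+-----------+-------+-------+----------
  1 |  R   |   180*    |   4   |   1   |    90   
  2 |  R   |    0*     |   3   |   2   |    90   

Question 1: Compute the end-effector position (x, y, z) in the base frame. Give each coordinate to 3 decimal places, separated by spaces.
after link 1: o_1 = (-1.0000, 0.0000, 4.0000)
after link 2: o_2 = (-3.0000, 3.0000, 4.0000)

-3.000 3.000 4.000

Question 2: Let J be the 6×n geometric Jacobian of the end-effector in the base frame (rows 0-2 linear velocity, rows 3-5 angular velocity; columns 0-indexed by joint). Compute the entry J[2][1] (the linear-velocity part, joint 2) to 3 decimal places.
axis z_1 = (0.0000,1.0000,0.0000); lever o_n−o_1 = (-2.0000,3.0000,0.0000)
cross product → J_v[:, 1] = (-0.0000,-0.0000,2.0000)
J_ω[:, 1] = z_1
entry J[2][1] = 2.0000

2.000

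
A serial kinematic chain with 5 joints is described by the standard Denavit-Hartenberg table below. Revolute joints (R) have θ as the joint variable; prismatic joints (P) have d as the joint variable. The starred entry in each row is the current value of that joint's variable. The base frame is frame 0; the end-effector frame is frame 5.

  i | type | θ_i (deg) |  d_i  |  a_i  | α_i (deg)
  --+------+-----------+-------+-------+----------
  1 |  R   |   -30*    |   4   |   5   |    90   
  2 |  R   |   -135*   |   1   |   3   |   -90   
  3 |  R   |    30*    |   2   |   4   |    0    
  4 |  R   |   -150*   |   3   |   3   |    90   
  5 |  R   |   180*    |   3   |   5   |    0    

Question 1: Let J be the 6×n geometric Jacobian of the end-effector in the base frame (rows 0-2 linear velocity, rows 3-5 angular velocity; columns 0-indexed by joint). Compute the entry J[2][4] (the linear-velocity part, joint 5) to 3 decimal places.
3.536

axis z_4 = (0.7803,0.1268,0.6124); lever o_n−o_4 = (2.9751,5.0144,0.0694)
cross product → J_v[:, 4] = (-3.0619,1.7678,3.5355)
J_ω[:, 4] = z_4
entry J[2][4] = 3.5355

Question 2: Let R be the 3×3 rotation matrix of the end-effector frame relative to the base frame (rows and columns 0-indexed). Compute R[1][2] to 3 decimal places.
End-effector z-axis (col 2 of R) = (0.7803,0.1268,0.6124)
R[1][2] = 0.1268

0.127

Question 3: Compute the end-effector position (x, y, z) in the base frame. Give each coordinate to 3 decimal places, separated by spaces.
after link 1: o_1 = (4.3301, -2.5000, 4.0000)
after link 2: o_2 = (1.9930, -2.3054, 1.8787)
after link 3: o_3 = (2.0964, -0.0557, -1.9850)
after link 4: o_4 = (3.5531, -3.8967, -3.0457)
after link 5: o_5 = (6.5282, 1.1177, -2.9763)

6.528 1.118 -2.976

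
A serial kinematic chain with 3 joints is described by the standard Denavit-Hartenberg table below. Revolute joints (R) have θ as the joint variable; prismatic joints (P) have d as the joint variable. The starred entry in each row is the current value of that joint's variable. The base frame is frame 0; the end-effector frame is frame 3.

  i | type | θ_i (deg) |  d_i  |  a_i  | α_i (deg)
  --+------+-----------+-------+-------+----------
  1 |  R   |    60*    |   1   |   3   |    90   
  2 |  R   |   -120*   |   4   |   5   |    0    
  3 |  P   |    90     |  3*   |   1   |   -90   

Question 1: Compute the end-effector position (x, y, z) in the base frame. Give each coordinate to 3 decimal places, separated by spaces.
after link 1: o_1 = (1.5000, 2.5981, 1.0000)
after link 2: o_2 = (3.7141, -1.5670, -3.3301)
after link 3: o_3 = (6.7452, -2.3170, -3.8301)

6.745 -2.317 -3.830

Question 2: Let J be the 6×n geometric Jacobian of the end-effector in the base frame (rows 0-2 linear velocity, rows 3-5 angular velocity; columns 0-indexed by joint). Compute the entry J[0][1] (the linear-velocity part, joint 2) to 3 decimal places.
axis z_1 = (0.8660,-0.5000,0.0000); lever o_n−o_1 = (5.2452,-4.9151,-4.8301)
cross product → J_v[:, 1] = (2.4151,4.1830,-1.6340)
J_ω[:, 1] = z_1
entry J[0][1] = 2.4151

2.415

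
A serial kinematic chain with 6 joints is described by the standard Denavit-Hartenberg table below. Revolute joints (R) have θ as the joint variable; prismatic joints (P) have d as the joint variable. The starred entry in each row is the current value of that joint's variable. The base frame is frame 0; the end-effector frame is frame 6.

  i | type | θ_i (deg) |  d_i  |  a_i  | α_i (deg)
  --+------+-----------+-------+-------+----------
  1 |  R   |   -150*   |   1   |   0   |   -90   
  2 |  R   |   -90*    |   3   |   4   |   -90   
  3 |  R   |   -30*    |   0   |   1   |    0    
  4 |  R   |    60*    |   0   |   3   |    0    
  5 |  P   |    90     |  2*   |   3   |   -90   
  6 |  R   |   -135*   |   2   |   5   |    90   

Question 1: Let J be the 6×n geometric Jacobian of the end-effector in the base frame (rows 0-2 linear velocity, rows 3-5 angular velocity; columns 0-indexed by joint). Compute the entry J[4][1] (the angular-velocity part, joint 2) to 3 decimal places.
axis z_1 = (0.5000,-0.8660,0.0000); lever o_n−o_1 = (-3.0620,-5.7675,5.9998)
cross product → J_v[:, 1] = (-5.1960,-2.9999,-5.5355)
J_ω[:, 1] = z_1
entry J[4][1] = -0.8660

-0.866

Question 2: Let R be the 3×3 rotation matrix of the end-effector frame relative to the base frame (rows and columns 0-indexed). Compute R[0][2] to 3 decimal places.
End-effector z-axis (col 2 of R) = (0.9186,-0.1768,0.3536)
R[0][2] = 0.9186

0.919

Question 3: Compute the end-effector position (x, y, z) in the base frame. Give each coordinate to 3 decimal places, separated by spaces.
after link 1: o_1 = (0.0000, 0.0000, 1.0000)
after link 2: o_2 = (1.5000, -2.5981, 5.0000)
after link 3: o_3 = (1.7500, -3.0311, 5.8660)
after link 4: o_4 = (1.0000, -1.7321, 8.4641)
after link 5: o_5 = (-2.0311, -0.4821, 6.9641)
after link 6: o_6 = (-3.0620, -5.7675, 6.9998)

-3.062 -5.767 7.000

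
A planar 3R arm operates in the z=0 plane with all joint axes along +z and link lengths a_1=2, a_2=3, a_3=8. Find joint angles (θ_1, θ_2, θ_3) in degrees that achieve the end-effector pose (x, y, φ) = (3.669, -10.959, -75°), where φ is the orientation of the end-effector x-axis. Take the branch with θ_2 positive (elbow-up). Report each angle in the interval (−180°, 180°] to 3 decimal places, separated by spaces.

-119.997 90.008 -45.011

wrist centre = target − a_3·(cos φ, sin φ) = (1.5984, -3.2316)
cos θ_2 = (12.9982−2²−3²)/(2·2·3) = -0.0001; θ_2 = 90.0084° (elbow-up)
β = atan2(-3.2316,1.5984) = -63.6816°; ψ = atan2(3.0000,1.9996) = 56.3158°
θ_1 = β − ψ = -119.9973°
θ_3 = φ − θ_1 − θ_2 = -45.0111° (wrapped to (-180°,180°])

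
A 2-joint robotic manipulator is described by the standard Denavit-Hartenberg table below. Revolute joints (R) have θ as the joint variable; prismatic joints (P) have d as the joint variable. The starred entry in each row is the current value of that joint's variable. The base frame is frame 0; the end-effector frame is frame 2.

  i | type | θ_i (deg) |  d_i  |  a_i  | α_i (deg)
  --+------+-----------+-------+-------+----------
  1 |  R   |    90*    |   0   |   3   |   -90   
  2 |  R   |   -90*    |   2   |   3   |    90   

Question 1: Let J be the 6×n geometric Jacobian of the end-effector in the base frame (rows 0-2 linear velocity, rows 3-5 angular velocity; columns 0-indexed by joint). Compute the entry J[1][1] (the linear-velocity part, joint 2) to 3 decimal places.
axis z_1 = (-1.0000,0.0000,0.0000); lever o_n−o_1 = (-2.0000,0.0000,3.0000)
cross product → J_v[:, 1] = (0.0000,3.0000,-0.0000)
J_ω[:, 1] = z_1
entry J[1][1] = 3.0000

3.000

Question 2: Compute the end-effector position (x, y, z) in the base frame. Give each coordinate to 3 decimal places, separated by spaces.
-2.000 3.000 3.000

after link 1: o_1 = (0.0000, 3.0000, 0.0000)
after link 2: o_2 = (-2.0000, 3.0000, 3.0000)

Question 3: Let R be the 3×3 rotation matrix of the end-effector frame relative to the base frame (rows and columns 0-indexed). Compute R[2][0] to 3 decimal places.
1.000

End-effector x-axis (col 0 of R) = (0.0000,0.0000,1.0000)
R[2][0] = 1.0000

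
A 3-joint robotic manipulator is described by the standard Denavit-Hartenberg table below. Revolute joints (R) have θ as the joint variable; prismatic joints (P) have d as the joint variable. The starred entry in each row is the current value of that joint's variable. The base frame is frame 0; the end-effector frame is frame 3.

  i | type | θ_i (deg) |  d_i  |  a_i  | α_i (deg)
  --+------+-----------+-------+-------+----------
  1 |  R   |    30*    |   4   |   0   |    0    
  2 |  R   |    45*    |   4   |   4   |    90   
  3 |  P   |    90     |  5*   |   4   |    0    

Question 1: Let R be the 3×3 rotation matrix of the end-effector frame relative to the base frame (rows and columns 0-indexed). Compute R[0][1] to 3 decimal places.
End-effector y-axis (col 1 of R) = (-0.2588,-0.9659,0.0000)
R[0][1] = -0.2588

-0.259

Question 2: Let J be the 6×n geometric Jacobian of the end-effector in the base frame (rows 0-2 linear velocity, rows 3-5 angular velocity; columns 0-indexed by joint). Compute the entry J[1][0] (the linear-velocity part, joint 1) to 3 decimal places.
5.865

axis z_0 = ẑ; lever o_n−o_0 = (5.8649,2.5696,12.0000)
cross product → J_v[:, 0] = (-2.5696,5.8649,0.0000)
J_ω[:, 0] = z_0
entry J[1][0] = 5.8649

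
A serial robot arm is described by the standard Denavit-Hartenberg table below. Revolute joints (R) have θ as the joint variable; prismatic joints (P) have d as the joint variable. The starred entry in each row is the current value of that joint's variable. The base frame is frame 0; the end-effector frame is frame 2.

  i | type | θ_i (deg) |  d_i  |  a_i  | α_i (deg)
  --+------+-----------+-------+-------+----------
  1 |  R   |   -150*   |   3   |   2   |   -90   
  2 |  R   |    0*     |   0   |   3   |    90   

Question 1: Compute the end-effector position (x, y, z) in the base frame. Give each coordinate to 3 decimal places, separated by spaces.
-4.330 -2.500 3.000

after link 1: o_1 = (-1.7321, -1.0000, 3.0000)
after link 2: o_2 = (-4.3301, -2.5000, 3.0000)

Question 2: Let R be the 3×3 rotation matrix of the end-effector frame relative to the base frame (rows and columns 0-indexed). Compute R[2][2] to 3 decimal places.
1.000

End-effector z-axis (col 2 of R) = (0.0000,0.0000,1.0000)
R[2][2] = 1.0000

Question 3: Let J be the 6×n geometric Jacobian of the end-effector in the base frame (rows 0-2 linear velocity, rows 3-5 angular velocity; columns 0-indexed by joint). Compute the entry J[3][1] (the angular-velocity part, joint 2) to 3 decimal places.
axis z_1 = (0.5000,-0.8660,0.0000); lever o_n−o_1 = (-2.5981,-1.5000,0.0000)
cross product → J_v[:, 1] = (0.0000,-0.0000,-3.0000)
J_ω[:, 1] = z_1
entry J[3][1] = 0.5000

0.500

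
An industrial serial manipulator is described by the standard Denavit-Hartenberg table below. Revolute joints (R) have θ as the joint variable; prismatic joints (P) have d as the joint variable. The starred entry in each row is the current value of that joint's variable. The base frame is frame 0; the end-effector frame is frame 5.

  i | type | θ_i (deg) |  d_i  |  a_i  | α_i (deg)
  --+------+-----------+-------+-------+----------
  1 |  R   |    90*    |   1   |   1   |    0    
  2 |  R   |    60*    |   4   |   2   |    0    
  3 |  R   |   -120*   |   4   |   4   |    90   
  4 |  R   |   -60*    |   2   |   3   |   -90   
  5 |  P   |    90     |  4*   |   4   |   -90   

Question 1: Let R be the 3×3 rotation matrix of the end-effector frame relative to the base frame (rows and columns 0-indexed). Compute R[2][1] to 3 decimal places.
End-effector y-axis (col 1 of R) = (-0.7500,-0.4330,-0.5000)
R[2][1] = -0.5000

-0.500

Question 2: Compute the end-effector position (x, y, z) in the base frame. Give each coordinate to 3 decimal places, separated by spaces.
after link 1: o_1 = (0.0000, 1.0000, 1.0000)
after link 2: o_2 = (-1.7321, 2.0000, 5.0000)
after link 3: o_3 = (1.7321, 4.0000, 9.0000)
after link 4: o_4 = (4.0311, 3.0179, 6.4019)
after link 5: o_5 = (5.0311, 8.2141, 8.4019)

5.031 8.214 8.402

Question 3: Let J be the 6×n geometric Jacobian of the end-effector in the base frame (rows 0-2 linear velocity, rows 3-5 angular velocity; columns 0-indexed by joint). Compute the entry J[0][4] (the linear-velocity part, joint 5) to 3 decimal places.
0.750

prismatic axis z_4 = (0.7500,0.4330,0.5000)
J_v[:, 4] = z_4; J_ω[:, 4] = (0,0,0)
entry J[0][4] = 0.7500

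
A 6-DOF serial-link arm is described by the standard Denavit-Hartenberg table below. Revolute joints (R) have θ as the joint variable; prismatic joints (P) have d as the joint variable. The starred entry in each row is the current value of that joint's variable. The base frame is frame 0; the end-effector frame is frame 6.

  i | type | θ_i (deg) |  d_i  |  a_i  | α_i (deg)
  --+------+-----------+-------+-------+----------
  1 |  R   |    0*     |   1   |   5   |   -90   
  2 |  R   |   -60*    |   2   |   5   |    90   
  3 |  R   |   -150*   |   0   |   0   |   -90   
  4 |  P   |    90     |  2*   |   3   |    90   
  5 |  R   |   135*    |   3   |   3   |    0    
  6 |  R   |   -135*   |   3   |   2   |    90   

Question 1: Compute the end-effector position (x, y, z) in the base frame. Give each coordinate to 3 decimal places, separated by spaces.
8.425 -4.569 1.175

after link 1: o_1 = (5.0000, 0.0000, 1.0000)
after link 2: o_2 = (7.5000, 2.0000, 5.3301)
after link 3: o_3 = (7.5000, 2.0000, 5.3301)
after link 4: o_4 = (10.5981, 0.2679, 4.6962)
after link 5: o_5 = (7.9923, -3.0692, 4.4254)
after link 6: o_6 = (8.4253, -4.5692, 1.1754)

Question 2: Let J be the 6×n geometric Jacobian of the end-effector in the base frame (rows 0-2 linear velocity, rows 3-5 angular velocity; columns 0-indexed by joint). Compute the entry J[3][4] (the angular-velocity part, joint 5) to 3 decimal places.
axis z_4 = (-0.4330,-0.5000,-0.7500); lever o_n−o_4 = (-2.1728,-4.8371,-3.5208)
cross product → J_v[:, 4] = (-1.8674,0.1051,1.0081)
J_ω[:, 4] = z_4
entry J[3][4] = -0.4330

-0.433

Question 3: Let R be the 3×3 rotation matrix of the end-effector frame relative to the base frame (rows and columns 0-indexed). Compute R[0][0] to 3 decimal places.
End-effector x-axis (col 0 of R) = (0.8660,-0.0000,-0.5000)
R[0][0] = 0.8660

0.866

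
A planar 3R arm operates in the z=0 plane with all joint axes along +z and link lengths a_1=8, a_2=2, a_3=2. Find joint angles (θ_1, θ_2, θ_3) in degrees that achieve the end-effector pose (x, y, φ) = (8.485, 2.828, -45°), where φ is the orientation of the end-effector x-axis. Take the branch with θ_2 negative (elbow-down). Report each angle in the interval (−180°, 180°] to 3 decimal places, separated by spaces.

44.999 -90.014 0.014

wrist centre = target − a_3·(cos φ, sin φ) = (7.0708, 4.2422)
cos θ_2 = (67.9924−8²−2²)/(2·8·2) = -0.0002; θ_2 = -90.0136° (elbow-down)
β = atan2(4.2422,7.0708) = 30.9622°; ψ = atan2(-2.0000,7.9995) = -14.0370°
θ_1 = β − ψ = 44.9993°
θ_3 = φ − θ_1 − θ_2 = 0.0144° (wrapped to (-180°,180°])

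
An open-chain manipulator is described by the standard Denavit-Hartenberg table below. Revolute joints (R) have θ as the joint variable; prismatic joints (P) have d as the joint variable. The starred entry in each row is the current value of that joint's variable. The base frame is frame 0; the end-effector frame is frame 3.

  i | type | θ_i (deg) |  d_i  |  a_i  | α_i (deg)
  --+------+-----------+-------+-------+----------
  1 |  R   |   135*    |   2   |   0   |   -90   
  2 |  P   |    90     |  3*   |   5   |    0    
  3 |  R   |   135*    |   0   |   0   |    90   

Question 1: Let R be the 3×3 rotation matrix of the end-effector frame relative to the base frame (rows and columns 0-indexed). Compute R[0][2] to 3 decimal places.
End-effector z-axis (col 2 of R) = (0.5000,-0.5000,-0.7071)
R[0][2] = 0.5000

0.500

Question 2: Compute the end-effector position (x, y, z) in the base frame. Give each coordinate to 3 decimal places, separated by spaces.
-2.121 -2.121 -3.000

after link 1: o_1 = (0.0000, 0.0000, 2.0000)
after link 2: o_2 = (-2.1213, -2.1213, -3.0000)
after link 3: o_3 = (-2.1213, -2.1213, -3.0000)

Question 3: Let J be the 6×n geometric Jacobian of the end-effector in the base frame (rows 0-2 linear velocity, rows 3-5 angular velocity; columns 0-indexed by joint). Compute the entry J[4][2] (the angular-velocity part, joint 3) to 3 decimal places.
axis z_2 = (-0.7071,-0.7071,0.0000); lever o_n−o_2 = (0.0000,0.0000,0.0000)
cross product → J_v[:, 2] = (-0.0000,0.0000,0.0000)
J_ω[:, 2] = z_2
entry J[4][2] = -0.7071

-0.707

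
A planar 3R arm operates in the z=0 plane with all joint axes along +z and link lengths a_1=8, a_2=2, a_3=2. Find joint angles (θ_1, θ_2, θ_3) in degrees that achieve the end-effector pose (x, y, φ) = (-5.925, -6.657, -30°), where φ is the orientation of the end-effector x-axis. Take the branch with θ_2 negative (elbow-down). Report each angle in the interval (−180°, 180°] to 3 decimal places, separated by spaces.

-135.002 -44.988 149.990

wrist centre = target − a_3·(cos φ, sin φ) = (-7.6571, -5.6570)
cos θ_2 = (90.6321−8²−2²)/(2·8·2) = 0.7073; θ_2 = -44.9882° (elbow-down)
β = atan2(-5.6570,-7.6571) = -143.5432°; ψ = atan2(-1.4139,9.4145) = -8.5412°
θ_1 = β − ψ = -135.0020°
θ_3 = φ − θ_1 − θ_2 = 149.9902° (wrapped to (-180°,180°])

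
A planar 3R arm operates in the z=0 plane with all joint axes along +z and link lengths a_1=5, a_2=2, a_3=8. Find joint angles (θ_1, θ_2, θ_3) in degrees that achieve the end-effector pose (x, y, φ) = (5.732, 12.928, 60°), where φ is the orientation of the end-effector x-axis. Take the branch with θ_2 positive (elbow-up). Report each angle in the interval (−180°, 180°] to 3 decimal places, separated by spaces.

57.794 60.009 -57.802

wrist centre = target − a_3·(cos φ, sin φ) = (1.7320, 5.9998)
cos θ_2 = (38.9974−5²−2²)/(2·5·2) = 0.4999; θ_2 = 60.0086° (elbow-up)
β = atan2(5.9998,1.7320) = 73.8978°; ψ = atan2(1.7322,5.9997) = 16.1041°
θ_1 = β − ψ = 57.7937°
θ_3 = φ − θ_1 − θ_2 = -57.8024° (wrapped to (-180°,180°])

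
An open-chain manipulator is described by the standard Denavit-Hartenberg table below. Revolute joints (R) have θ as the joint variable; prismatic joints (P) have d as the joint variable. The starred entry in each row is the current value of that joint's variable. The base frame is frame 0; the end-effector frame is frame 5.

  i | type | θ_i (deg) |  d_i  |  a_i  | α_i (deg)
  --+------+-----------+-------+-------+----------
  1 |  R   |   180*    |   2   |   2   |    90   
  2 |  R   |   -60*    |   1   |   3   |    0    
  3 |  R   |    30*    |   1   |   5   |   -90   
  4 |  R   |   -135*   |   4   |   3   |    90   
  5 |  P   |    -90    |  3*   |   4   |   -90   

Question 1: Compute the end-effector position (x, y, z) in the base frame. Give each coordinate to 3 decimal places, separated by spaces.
-4.156 2.000 -0.977

after link 1: o_1 = (-2.0000, 0.0000, 2.0000)
after link 2: o_2 = (-3.5000, 1.0000, -0.5981)
after link 3: o_3 = (-7.8301, 2.0000, -3.0981)
after link 4: o_4 = (-7.9930, 4.1213, 1.4267)
after link 5: o_5 = (-4.1559, 2.0000, -0.9768)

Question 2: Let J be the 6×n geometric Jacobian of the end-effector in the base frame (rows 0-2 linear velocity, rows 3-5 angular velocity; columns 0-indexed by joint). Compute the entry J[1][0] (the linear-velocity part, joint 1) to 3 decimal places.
-4.156

axis z_0 = ẑ; lever o_n−o_0 = (-4.1559,2.0000,-0.9768)
cross product → J_v[:, 0] = (-2.0000,-4.1559,0.0000)
J_ω[:, 0] = z_0
entry J[1][0] = -4.1559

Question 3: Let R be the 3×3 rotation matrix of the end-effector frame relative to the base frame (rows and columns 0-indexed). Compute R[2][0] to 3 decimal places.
End-effector x-axis (col 0 of R) = (0.5000,-0.0000,-0.8660)
R[2][0] = -0.8660

-0.866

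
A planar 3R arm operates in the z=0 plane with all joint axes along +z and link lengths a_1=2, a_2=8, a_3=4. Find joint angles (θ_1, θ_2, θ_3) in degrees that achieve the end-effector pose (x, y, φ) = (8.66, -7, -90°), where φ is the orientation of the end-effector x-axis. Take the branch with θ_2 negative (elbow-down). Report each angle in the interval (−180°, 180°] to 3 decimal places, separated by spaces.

30.007 -60.009 -59.998

wrist centre = target − a_3·(cos φ, sin φ) = (8.6600, -3.0000)
cos θ_2 = (83.9956−2²−8²)/(2·2·8) = 0.4999; θ_2 = -60.0091° (elbow-down)
β = atan2(-3.0000,8.6600) = -19.1071°; ψ = atan2(-6.9288,5.9989) = -49.1144°
θ_1 = β − ψ = 30.0073°
θ_3 = φ − θ_1 − θ_2 = -59.9982° (wrapped to (-180°,180°])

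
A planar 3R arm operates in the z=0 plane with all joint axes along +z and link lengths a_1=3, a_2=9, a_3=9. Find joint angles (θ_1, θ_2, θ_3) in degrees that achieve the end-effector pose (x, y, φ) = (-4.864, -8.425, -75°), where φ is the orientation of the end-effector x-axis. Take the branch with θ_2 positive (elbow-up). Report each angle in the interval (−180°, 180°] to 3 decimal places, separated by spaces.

wrist centre = target − a_3·(cos φ, sin φ) = (-7.1934, 0.2683)
cos θ_2 = (51.8166−3²−9²)/(2·3·9) = -0.7071; θ_2 = 134.9995° (elbow-up)
β = atan2(0.2683,-7.1934) = 177.8637°; ψ = atan2(6.3640,-3.3639) = 117.8601°
θ_1 = β − ψ = 60.0036°
θ_3 = φ − θ_1 − θ_2 = 89.9969° (wrapped to (-180°,180°])

60.004 134.999 89.997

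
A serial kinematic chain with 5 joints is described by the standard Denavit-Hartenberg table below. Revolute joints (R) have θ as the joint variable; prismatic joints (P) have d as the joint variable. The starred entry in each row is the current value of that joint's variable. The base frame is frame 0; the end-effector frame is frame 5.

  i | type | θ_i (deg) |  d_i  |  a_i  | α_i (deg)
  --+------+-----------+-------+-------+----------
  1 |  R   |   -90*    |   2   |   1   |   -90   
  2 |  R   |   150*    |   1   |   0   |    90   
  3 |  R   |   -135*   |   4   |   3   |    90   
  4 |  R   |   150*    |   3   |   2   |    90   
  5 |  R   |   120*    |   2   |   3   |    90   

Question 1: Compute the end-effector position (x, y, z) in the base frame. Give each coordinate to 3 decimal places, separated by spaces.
2.436 -9.603 0.060

after link 1: o_1 = (0.0000, -1.0000, 2.0000)
after link 2: o_2 = (1.0000, -1.0000, 2.0000)
after link 3: o_3 = (-1.1213, -4.8371, -0.4034)
after link 4: o_4 = (2.2247, -6.1136, -0.8212)
after link 5: o_5 = (2.4362, -9.6035, 0.0597)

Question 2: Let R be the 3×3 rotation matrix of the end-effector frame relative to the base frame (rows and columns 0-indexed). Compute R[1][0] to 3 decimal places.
-0.670

End-effector x-axis (col 0 of R) = (0.3062,-0.6705,0.6758)
R[1][0] = -0.6705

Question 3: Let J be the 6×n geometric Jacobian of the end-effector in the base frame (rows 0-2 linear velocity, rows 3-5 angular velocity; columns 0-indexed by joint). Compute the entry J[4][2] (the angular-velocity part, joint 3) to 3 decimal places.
axis z_2 = (0.0000,-0.5000,-0.8660); lever o_n−o_2 = (1.4362,-8.6035,-1.9403)
cross product → J_v[:, 2] = (-6.4807,-1.2438,0.7181)
J_ω[:, 2] = z_2
entry J[4][2] = -0.5000

-0.500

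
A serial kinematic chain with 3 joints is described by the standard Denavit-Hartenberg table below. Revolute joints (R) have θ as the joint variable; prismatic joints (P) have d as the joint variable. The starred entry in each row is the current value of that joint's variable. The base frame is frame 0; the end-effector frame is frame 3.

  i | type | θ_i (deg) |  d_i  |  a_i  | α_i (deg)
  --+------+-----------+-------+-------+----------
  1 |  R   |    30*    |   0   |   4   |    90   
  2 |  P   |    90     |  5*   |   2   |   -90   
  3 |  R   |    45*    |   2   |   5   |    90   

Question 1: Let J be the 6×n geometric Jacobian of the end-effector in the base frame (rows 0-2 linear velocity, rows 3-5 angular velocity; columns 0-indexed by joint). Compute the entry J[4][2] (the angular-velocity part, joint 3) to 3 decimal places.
axis z_2 = (-0.8660,-0.5000,0.0000); lever o_n−o_2 = (-3.4998,2.0619,3.5355)
cross product → J_v[:, 2] = (-1.7678,3.0619,-3.5355)
J_ω[:, 2] = z_2
entry J[4][2] = -0.5000

-0.500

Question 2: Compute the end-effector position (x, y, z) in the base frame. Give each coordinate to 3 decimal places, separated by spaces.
after link 1: o_1 = (3.4641, 2.0000, 0.0000)
after link 2: o_2 = (5.9641, -2.3301, 2.0000)
after link 3: o_3 = (2.4643, -0.2683, 5.5355)

2.464 -0.268 5.536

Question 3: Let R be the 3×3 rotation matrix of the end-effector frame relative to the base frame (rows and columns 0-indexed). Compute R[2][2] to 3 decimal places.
End-effector z-axis (col 2 of R) = (0.3536,-0.6124,0.7071)
R[2][2] = 0.7071

0.707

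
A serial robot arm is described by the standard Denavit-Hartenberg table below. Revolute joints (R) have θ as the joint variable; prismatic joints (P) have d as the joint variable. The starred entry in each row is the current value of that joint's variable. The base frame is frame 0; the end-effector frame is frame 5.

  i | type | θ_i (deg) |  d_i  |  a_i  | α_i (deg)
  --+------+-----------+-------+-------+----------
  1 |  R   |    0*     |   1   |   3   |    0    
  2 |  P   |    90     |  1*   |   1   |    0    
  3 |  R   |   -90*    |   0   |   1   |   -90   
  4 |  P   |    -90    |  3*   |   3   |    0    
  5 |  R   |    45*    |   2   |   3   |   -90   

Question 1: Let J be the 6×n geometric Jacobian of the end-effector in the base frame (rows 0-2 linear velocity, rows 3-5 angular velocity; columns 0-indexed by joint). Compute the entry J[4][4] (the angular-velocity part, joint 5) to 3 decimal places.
1.000

axis z_4 = (0.0000,1.0000,0.0000); lever o_n−o_4 = (2.1213,2.0000,2.1213)
cross product → J_v[:, 4] = (2.1213,0.0000,-2.1213)
J_ω[:, 4] = z_4
entry J[4][4] = 1.0000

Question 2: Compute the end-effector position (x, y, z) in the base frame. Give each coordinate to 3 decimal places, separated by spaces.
after link 1: o_1 = (3.0000, 0.0000, 1.0000)
after link 2: o_2 = (3.0000, 1.0000, 2.0000)
after link 3: o_3 = (4.0000, 1.0000, 2.0000)
after link 4: o_4 = (4.0000, 4.0000, 5.0000)
after link 5: o_5 = (6.1213, 6.0000, 7.1213)

6.121 6.000 7.121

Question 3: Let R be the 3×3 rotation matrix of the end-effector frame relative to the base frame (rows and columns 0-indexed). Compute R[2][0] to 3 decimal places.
End-effector x-axis (col 0 of R) = (0.7071,-0.0000,0.7071)
R[2][0] = 0.7071

0.707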